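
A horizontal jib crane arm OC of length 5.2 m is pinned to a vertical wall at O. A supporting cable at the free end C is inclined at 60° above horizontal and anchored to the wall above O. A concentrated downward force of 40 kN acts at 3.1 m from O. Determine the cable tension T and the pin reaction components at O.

ΣM about O: T·sin60°·5.2 − 40·3.1 = 0 → T = 124/(5.2·0.866025) = 27.5352 ≈ 27.54 kN.
ΣF_x = 0: O_x − T·cos60° = 0 → O_x = 27.5352 × 0.5 = 13.77 kN.
ΣF_y = 0: O_y + T·sin60° − 40 = 0 → O_y = 40 − 27.5352 × 0.866025 = 16.15 kN.

T = 27.54 kN, O_x = 13.77 kN, O_y = 16.15 kN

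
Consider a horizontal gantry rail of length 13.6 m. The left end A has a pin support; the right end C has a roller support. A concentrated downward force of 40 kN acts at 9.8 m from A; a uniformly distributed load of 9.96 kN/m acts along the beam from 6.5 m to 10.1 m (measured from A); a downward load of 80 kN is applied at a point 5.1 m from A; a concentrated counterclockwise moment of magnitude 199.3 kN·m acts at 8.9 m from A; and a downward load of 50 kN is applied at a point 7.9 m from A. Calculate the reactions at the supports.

Resultant of the distributed load: 9.96 × 3.6 = 35.856 kN at 8.3 m from A.
ΣM about A: C_y·13.6 − 40·9.8 − (9.96·3.6)·8.3 − 80·5.1 + 199.3 − 50·7.9 = 0 → C_y = 1293.3048/13.6 = 95.0959 ≈ 95.10 kN.
ΣF_y = 0: A_y + 95.0959 − 40 − 9.96·3.6 − 80 − 50 = 0 → A_y = 110.8 kN.
ΣF_x = 0: no horizontal applied forces, so A_x = 0.

A_x = 0, A_y = 110.8 kN, C_y = 95.10 kN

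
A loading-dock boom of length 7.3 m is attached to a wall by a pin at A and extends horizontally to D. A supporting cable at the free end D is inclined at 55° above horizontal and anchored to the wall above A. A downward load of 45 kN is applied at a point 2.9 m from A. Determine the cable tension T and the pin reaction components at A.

T = 21.82 kN, A_x = 12.52 kN, A_y = 27.12 kN

ΣM about A: T·sin55°·7.3 − 45·2.9 = 0 → T = 130.5/(7.3·0.819152) = 21.8234 ≈ 21.82 kN.
ΣF_x = 0: A_x − T·cos55° = 0 → A_x = 21.8234 × 0.573576 = 12.52 kN.
ΣF_y = 0: A_y + T·sin55° − 45 = 0 → A_y = 45 − 21.8234 × 0.819152 = 27.12 kN.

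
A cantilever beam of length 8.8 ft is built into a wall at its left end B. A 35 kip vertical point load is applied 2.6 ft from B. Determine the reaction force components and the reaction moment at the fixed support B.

B_x = 0, B_y = 35.00 kip, M_B = 91.00 kip·ft

ΣF_x = 0: B_x = 0.
ΣF_y = 0: B_y − 35 = 0 → B_y = 35.00 kip.
ΣM about B: M_B − 35·2.6 = 0 → M_B = 91.00 kip·ft.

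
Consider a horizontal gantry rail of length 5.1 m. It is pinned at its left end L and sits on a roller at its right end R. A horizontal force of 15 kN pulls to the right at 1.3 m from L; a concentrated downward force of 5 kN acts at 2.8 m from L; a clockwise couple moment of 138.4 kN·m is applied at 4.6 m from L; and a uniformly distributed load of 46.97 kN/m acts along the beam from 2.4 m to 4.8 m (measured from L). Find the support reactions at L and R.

L_x = -15.00 kN, L_y = 8.273 kN, R_y = 109.5 kN

Resultant of the distributed load: 46.97 × 2.4 = 112.728 kN at 3.6 m from L.
Moments about L: R_y·5.1 − 5·2.8 − 138.4 − (46.97·2.4)·3.6 = 0 → R_y = 558.2208/5.1 = 109.455 ≈ 109.5 kN.
ΣF_y = 0: L_y + 109.455 − 5 − 46.97·2.4 = 0 → L_y = 8.273 kN.
ΣF_x = 0: L_x + 15 = 0 → L_x = -15.00 kN.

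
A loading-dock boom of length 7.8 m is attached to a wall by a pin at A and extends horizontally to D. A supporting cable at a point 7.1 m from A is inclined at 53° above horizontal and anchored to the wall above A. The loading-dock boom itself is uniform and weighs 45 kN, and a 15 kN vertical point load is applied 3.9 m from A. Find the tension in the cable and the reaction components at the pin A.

ΣM about A: T·sin53°·7.1 − 45·3.9 − 15·3.9 = 0 → T = 234/(7.1·0.798636) = 41.2675 ≈ 41.27 kN.
ΣF_x = 0: A_x − T·cos53° = 0 → A_x = 41.2675 × 0.601815 = 24.84 kN.
ΣF_y = 0: A_y + T·sin53° − 45 − 15 = 0 → A_y = 60 − 41.2675 × 0.798636 = 27.04 kN.

T = 41.27 kN, A_x = 24.84 kN, A_y = 27.04 kN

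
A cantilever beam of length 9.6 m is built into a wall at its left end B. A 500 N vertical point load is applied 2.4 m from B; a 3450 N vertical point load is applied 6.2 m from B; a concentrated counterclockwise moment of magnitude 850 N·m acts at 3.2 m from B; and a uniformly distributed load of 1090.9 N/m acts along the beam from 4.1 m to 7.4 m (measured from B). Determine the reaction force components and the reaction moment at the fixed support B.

Resultant of the distributed load: 1090.9 × 3.3 = 3599.97 N at 5.75 m from B.
ΣF_x = 0: B_x = 0.
ΣF_y = 0: B_y − 500 − 3450 − 1090.9·3.3 = 0 → B_y = 7550 N.
ΣM about B: M_B − 500·2.4 − 3450·6.2 + 850 − (1090.9·3.3)·5.75 = 0 → M_B = 42440 N·m.

B_x = 0, B_y = 7550 N, M_B = 42440 N·m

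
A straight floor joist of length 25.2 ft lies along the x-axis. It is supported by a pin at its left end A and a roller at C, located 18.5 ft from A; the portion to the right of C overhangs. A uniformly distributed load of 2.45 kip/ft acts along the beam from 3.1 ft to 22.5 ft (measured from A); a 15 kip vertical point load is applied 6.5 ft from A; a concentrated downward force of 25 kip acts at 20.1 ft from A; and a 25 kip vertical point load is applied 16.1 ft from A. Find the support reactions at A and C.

Resultant of the distributed load: 2.45 × 19.4 = 47.53 kip at 12.8 ft from A.
Taking moments about A: C_y·18.5 − (2.45·19.4)·12.8 − 15·6.5 − 25·20.1 − 25·16.1 = 0 → C_y = 1610.884/18.5 = 87.0748 ≈ 87.07 kip.
ΣF_y = 0: A_y + 87.0748 − 2.45·19.4 − 15 − 25 − 25 = 0 → A_y = 25.46 kip.
ΣF_x = 0: no horizontal applied forces, so A_x = 0.

A_x = 0, A_y = 25.46 kip, C_y = 87.07 kip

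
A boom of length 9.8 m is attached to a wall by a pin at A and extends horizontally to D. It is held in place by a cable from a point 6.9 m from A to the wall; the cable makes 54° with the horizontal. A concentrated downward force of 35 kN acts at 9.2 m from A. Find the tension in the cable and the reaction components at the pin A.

ΣM about A: T·sin54°·6.9 − 35·9.2 = 0 → T = 322/(6.9·0.809017) = 57.6832 ≈ 57.68 kN.
ΣF_x = 0: A_x − T·cos54° = 0 → A_x = 57.6832 × 0.587785 = 33.91 kN.
ΣF_y = 0: A_y + T·sin54° − 35 = 0 → A_y = 35 − 57.6832 × 0.809017 = -11.67 kN.

T = 57.68 kN, A_x = 33.91 kN, A_y = -11.67 kN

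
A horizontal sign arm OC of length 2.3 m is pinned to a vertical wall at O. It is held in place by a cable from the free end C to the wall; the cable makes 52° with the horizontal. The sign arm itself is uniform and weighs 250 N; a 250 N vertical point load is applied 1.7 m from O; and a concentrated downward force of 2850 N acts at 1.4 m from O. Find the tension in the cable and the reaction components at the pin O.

T = 2595 N, O_x = 1597 N, O_y = 1305 N

ΣM about O: T·sin52°·2.3 − 250·1.15 − 250·1.7 − 2850·1.4 = 0 → T = 4702.5/(2.3·0.788011) = 2594.59 ≈ 2595 N.
ΣF_x = 0: O_x − T·cos52° = 0 → O_x = 2594.59 × 0.615661 = 1597 N.
ΣF_y = 0: O_y + T·sin52° − 250 − 250 − 2850 = 0 → O_y = 3350 − 2594.59 × 0.788011 = 1305 N.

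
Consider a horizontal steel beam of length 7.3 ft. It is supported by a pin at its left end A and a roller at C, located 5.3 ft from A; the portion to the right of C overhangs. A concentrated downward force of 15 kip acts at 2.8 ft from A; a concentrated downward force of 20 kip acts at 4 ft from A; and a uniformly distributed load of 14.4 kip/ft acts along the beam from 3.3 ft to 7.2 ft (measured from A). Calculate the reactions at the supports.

A_x = 0, A_y = 12.51 kip, C_y = 78.65 kip

Resultant of the distributed load: 14.4 × 3.9 = 56.16 kip at 5.25 ft from A.
Moments about A: C_y·5.3 − 15·2.8 − 20·4 − (14.4·3.9)·5.25 = 0 → C_y = 416.84/5.3 = 78.6491 ≈ 78.65 kip.
ΣF_y = 0: A_y + 78.6491 − 15 − 20 − 14.4·3.9 = 0 → A_y = 12.51 kip.
ΣF_x = 0: no horizontal applied forces, so A_x = 0.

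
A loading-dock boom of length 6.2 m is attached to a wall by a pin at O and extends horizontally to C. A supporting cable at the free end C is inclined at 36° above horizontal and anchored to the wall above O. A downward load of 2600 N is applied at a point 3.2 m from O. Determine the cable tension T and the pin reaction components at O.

T = 2283 N, O_x = 1847 N, O_y = 1258 N

ΣM about O: T·sin36°·6.2 − 2600·3.2 = 0 → T = 8320/(6.2·0.587785) = 2283.04 ≈ 2283 N.
ΣF_x = 0: O_x − T·cos36° = 0 → O_x = 2283.04 × 0.809017 = 1847 N.
ΣF_y = 0: O_y + T·sin36° − 2600 = 0 → O_y = 2600 − 2283.04 × 0.587785 = 1258 N.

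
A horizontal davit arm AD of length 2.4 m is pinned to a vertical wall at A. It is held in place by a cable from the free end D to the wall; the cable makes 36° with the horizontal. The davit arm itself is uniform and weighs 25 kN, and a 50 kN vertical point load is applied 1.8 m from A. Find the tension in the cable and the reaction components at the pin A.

T = 85.07 kN, A_x = 68.82 kN, A_y = 25.00 kN

ΣM about A: T·sin36°·2.4 − 25·1.2 − 50·1.8 = 0 → T = 120/(2.4·0.587785) = 85.0651 ≈ 85.07 kN.
ΣF_x = 0: A_x − T·cos36° = 0 → A_x = 85.0651 × 0.809017 = 68.82 kN.
ΣF_y = 0: A_y + T·sin36° − 25 − 50 = 0 → A_y = 75 − 85.0651 × 0.587785 = 25.00 kN.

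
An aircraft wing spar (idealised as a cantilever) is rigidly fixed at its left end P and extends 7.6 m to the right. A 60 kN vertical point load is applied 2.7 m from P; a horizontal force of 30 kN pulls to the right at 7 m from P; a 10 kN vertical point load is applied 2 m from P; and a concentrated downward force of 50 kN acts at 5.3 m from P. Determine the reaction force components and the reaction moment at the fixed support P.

ΣF_x = 0: P_x + 30 = 0 → P_x = -30.00 kN.
ΣF_y = 0: P_y − 60 − 10 − 50 = 0 → P_y = 120.0 kN.
ΣM about P: M_P − 60·2.7 − 10·2 − 50·5.3 = 0 → M_P = 447.0 kN·m.

P_x = -30.00 kN, P_y = 120.0 kN, M_P = 447.0 kN·m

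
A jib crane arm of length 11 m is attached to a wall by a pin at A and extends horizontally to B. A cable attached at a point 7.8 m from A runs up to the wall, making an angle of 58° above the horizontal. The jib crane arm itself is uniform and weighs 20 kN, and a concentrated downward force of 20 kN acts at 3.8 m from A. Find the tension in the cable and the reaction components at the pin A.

ΣM about A: T·sin58°·7.8 − 20·5.5 − 20·3.8 = 0 → T = 186/(7.8·0.848048) = 28.1189 ≈ 28.12 kN.
ΣF_x = 0: A_x − T·cos58° = 0 → A_x = 28.1189 × 0.529919 = 14.90 kN.
ΣF_y = 0: A_y + T·sin58° − 20 − 20 = 0 → A_y = 40 − 28.1189 × 0.848048 = 16.15 kN.

T = 28.12 kN, A_x = 14.90 kN, A_y = 16.15 kN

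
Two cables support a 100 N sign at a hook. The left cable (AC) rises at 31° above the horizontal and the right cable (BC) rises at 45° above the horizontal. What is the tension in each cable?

ΣF_x = 0: −T_AC·cos31° + T_BC·cos45° = 0 → T_BC = 1.21222·T_AC.
ΣF_y = 0: T_AC·sin31° + T_BC·sin45° = 100.
Substitute: T_AC·(0.515038 + 1.21222·0.707107) = 100 → T_AC = 72.8753 ≈ 72.88 N.
Then T_BC = 1.21222 × 72.8753 = 88.34 N.

T_AC = 72.88 N, T_BC = 88.34 N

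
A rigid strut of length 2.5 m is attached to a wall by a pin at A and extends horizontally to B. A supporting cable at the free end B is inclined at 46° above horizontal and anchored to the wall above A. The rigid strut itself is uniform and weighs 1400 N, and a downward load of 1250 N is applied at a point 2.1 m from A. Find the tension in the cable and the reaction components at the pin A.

T = 2433 N, A_x = 1690 N, A_y = 900.0 N

ΣM about A: T·sin46°·2.5 − 1400·1.25 − 1250·2.1 = 0 → T = 4375/(2.5·0.71934) = 2432.79 ≈ 2433 N.
ΣF_x = 0: A_x − T·cos46° = 0 → A_x = 2432.79 × 0.694658 = 1690 N.
ΣF_y = 0: A_y + T·sin46° − 1400 − 1250 = 0 → A_y = 2650 − 2432.79 × 0.71934 = 900.0 N.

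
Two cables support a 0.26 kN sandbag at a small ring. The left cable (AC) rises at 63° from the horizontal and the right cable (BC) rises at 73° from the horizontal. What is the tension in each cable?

T_AC = 0.1094 kN, T_BC = 0.1699 kN

ΣF_x = 0: −T_AC·cos63° + T_BC·cos73° = 0 → T_BC = 1.55279·T_AC.
ΣF_y = 0: T_AC·sin63° + T_BC·sin73° = 0.26.
Substitute: T_AC·(0.891007 + 1.55279·0.956305) = 0.26 → T_AC = 0.10943 ≈ 0.1094 kN.
Then T_BC = 1.55279 × 0.10943 = 0.1699 kN.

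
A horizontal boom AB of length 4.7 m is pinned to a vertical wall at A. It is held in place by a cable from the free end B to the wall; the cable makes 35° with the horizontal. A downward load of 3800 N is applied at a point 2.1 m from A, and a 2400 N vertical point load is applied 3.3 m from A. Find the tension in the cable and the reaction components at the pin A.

T = 5898 N, A_x = 4831 N, A_y = 2817 N

ΣM about A: T·sin35°·4.7 − 3800·2.1 − 2400·3.3 = 0 → T = 15900/(4.7·0.573576) = 5898.05 ≈ 5898 N.
ΣF_x = 0: A_x − T·cos35° = 0 → A_x = 5898.05 × 0.819152 = 4831 N.
ΣF_y = 0: A_y + T·sin35° − 3800 − 2400 = 0 → A_y = 6200 − 5898.05 × 0.573576 = 2817 N.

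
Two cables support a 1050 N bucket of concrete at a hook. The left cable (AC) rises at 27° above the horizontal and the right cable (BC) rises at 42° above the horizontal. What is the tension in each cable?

ΣF_x = 0: −T_AC·cos27° + T_BC·cos42° = 0 → T_BC = 1.19897·T_AC.
ΣF_y = 0: T_AC·sin27° + T_BC·sin42° = 1050.
Substitute: T_AC·(0.45399 + 1.19897·0.669131) = 1050 → T_AC = 835.816 ≈ 835.8 N.
Then T_BC = 1.19897 × 835.816 = 1002 N.

T_AC = 835.8 N, T_BC = 1002 N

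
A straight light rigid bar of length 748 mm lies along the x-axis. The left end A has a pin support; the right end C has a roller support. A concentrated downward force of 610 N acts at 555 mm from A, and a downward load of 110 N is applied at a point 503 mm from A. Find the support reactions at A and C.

A_x = 0, A_y = 193.4 N, C_y = 526.6 N

ΣM about A: C_y·748 − 610·555 − 110·503 = 0 → C_y = 393880/748 = 526.578 ≈ 526.6 N.
ΣF_y = 0: A_y + 526.578 − 610 − 110 = 0 → A_y = 193.4 N.
ΣF_x = 0: no horizontal applied forces, so A_x = 0.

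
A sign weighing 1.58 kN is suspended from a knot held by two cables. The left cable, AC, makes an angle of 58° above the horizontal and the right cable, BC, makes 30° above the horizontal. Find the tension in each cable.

ΣF_x = 0: −T_AC·cos58° + T_BC·cos30° = 0 → T_BC = 0.611898·T_AC.
ΣF_y = 0: T_AC·sin58° + T_BC·sin30° = 1.58.
Substitute: T_AC·(0.848048 + 0.611898·0.5) = 1.58 → T_AC = 1.36915 ≈ 1.369 kN.
Then T_BC = 0.611898 × 1.36915 = 0.8378 kN.

T_AC = 1.369 kN, T_BC = 0.8378 kN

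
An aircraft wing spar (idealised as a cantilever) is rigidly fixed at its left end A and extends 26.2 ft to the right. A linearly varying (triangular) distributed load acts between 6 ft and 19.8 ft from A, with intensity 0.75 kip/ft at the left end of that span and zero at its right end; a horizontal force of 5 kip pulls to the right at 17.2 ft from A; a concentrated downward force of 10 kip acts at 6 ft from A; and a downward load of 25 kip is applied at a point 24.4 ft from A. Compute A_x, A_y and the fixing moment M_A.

Resultant of the triangular load: ½ × 0.75 × 13.8 = 5.175 kip, acting at 10.6 ft from A (one-third of the span from the peak).
ΣF_x = 0: A_x + 5 = 0 → A_x = -5.000 kip.
ΣF_y = 0: A_y − ½·0.75·13.8 − 10 − 25 = 0 → A_y = 40.17 kip.
ΣM about A: M_A − (½·0.75·13.8)·10.6 − 10·6 − 25·24.4 = 0 → M_A = 724.9 kip·ft.

A_x = -5.000 kip, A_y = 40.17 kip, M_A = 724.9 kip·ft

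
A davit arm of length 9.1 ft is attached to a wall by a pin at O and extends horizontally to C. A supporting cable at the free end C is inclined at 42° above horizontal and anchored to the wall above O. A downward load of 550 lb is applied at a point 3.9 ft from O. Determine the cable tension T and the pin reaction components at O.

T = 352.3 lb, O_x = 261.8 lb, O_y = 314.3 lb

ΣM about O: T·sin42°·9.1 − 550·3.9 = 0 → T = 2145/(9.1·0.669131) = 352.269 ≈ 352.3 lb.
ΣF_x = 0: O_x − T·cos42° = 0 → O_x = 352.269 × 0.743145 = 261.8 lb.
ΣF_y = 0: O_y + T·sin42° − 550 = 0 → O_y = 550 − 352.269 × 0.669131 = 314.3 lb.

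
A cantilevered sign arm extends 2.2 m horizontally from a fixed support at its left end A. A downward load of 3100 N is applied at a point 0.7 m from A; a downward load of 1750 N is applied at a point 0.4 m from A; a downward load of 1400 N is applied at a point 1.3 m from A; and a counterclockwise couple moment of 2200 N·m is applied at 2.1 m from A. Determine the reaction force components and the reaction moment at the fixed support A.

A_x = 0, A_y = 6250 N, M_A = 2490 N·m

ΣF_x = 0: A_x = 0.
ΣF_y = 0: A_y − 3100 − 1750 − 1400 = 0 → A_y = 6250 N.
ΣM about A: M_A − 3100·0.7 − 1750·0.4 − 1400·1.3 + 2200 = 0 → M_A = 2490 N·m.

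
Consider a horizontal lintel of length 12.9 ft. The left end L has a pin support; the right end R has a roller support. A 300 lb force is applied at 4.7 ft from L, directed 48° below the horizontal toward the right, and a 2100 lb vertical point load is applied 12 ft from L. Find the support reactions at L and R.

L_x = -200.7 lb, L_y = 288.2 lb, R_y = 2035 lb

Taking moments about L: R_y·12.9 − 300·sin48°·4.7 − 2100·12 = 0 → R_y = 26247.8/12.9 = 2034.71 ≈ 2035 lb.
ΣF_y = 0: L_y + 2034.71 − 300·sin48° − 2100 = 0 → L_y = 288.2 lb.
ΣF_x = 0: L_x + 300·cos48° = 0 → L_x = -200.7 lb.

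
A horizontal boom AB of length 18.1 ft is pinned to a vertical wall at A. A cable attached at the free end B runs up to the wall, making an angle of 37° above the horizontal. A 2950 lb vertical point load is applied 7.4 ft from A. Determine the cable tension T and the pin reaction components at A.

T = 2004 lb, A_x = 1601 lb, A_y = 1744 lb

ΣM about A: T·sin37°·18.1 − 2950·7.4 = 0 → T = 21830/(18.1·0.601815) = 2004.07 ≈ 2004 lb.
ΣF_x = 0: A_x − T·cos37° = 0 → A_x = 2004.07 × 0.798636 = 1601 lb.
ΣF_y = 0: A_y + T·sin37° − 2950 = 0 → A_y = 2950 − 2004.07 × 0.601815 = 1744 lb.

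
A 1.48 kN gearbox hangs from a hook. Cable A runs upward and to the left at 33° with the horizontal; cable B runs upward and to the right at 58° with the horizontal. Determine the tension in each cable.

ΣF_x = 0: −T_A·cos33° + T_B·cos58° = 0 → T_B = 1.58264·T_A.
ΣF_y = 0: T_A·sin33° + T_B·sin58° = 1.48.
Substitute: T_A·(0.544639 + 1.58264·0.848048) = 1.48 → T_A = 0.784399 ≈ 0.7844 kN.
Then T_B = 1.58264 × 0.784399 = 1.241 kN.

T_A = 0.7844 kN, T_B = 1.241 kN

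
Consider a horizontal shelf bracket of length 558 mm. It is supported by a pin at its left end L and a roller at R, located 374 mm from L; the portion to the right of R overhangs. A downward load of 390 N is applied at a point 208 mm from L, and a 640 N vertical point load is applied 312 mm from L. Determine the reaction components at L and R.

L_x = 0, L_y = 279.2 N, R_y = 750.8 N

ΣM about L: R_y·374 − 390·208 − 640·312 = 0 → R_y = 280800/374 = 750.802 ≈ 750.8 N.
ΣF_y = 0: L_y + 750.802 − 390 − 640 = 0 → L_y = 279.2 N.
ΣF_x = 0: no horizontal applied forces, so L_x = 0.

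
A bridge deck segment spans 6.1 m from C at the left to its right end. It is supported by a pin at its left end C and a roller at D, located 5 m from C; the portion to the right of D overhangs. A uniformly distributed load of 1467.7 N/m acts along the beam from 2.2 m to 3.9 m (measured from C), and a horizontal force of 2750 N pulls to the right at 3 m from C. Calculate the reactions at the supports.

Resultant of the distributed load: 1467.7 × 1.7 = 2495.09 N at 3.05 m from C.
Moments about C: D_y·5 − (1467.7·1.7)·3.05 = 0 → D_y = 7610.0245/5 = 1522 N.
ΣF_y = 0: C_y + 1522 − 1467.7·1.7 = 0 → C_y = 973.1 N.
ΣF_x = 0: C_x + 2750 = 0 → C_x = -2750 N.

C_x = -2750 N, C_y = 973.1 N, D_y = 1522 N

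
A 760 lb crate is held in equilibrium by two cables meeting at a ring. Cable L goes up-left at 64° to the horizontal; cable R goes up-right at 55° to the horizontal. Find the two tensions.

ΣF_x = 0: −T_L·cos64° + T_R·cos55° = 0 → T_R = 0.764277·T_L.
ΣF_y = 0: T_L·sin64° + T_R·sin55° = 760.
Substitute: T_L·(0.898794 + 0.764277·0.819152) = 760 → T_L = 498.409 ≈ 498.4 lb.
Then T_R = 0.764277 × 498.409 = 380.9 lb.

T_L = 498.4 lb, T_R = 380.9 lb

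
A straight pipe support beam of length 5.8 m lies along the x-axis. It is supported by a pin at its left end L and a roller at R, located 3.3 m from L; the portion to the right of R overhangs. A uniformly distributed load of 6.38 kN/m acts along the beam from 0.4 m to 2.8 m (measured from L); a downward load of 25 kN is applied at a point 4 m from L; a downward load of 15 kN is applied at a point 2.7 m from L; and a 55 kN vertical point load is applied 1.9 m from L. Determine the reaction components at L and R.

Resultant of the distributed load: 6.38 × 2.4 = 15.312 kN at 1.6 m from L.
Moments about L: R_y·3.3 − (6.38·2.4)·1.6 − 25·4 − 15·2.7 − 55·1.9 = 0 → R_y = 269.4992/3.3 = 81.6664 ≈ 81.67 kN.
ΣF_y = 0: L_y + 81.6664 − 6.38·2.4 − 25 − 15 − 55 = 0 → L_y = 28.65 kN.
ΣF_x = 0: no horizontal applied forces, so L_x = 0.

L_x = 0, L_y = 28.65 kN, R_y = 81.67 kN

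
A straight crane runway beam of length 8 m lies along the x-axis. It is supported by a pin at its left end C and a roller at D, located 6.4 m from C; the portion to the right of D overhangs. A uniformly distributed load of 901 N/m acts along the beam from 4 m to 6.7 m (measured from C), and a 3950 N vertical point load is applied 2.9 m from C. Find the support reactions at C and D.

Resultant of the distributed load: 901 × 2.7 = 2432.7 N at 5.35 m from C.
Moments about C: D_y·6.4 − (901·2.7)·5.35 − 3950·2.9 = 0 → D_y = 24469.945/6.4 = 3823.43 ≈ 3823 N.
ΣF_y = 0: C_y + 3823.43 − 901·2.7 − 3950 = 0 → C_y = 2559 N.
ΣF_x = 0: no horizontal applied forces, so C_x = 0.

C_x = 0, C_y = 2559 N, D_y = 3823 N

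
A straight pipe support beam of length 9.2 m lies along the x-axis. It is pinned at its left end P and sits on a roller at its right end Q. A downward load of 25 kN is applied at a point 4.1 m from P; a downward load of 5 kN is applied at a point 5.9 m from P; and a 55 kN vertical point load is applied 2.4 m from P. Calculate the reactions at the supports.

P_x = 0, P_y = 56.30 kN, Q_y = 28.70 kN

ΣM about P: Q_y·9.2 − 25·4.1 − 5·5.9 − 55·2.4 = 0 → Q_y = 264/9.2 = 28.6957 ≈ 28.70 kN.
ΣF_y = 0: P_y + 28.6957 − 25 − 5 − 55 = 0 → P_y = 56.30 kN.
ΣF_x = 0: no horizontal applied forces, so P_x = 0.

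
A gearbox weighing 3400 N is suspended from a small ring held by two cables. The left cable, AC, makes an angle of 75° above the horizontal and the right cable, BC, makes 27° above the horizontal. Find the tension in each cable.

T_AC = 3097 N, T_BC = 899.6 N

ΣF_x = 0: −T_AC·cos75° + T_BC·cos27° = 0 → T_BC = 0.290479·T_AC.
ΣF_y = 0: T_AC·sin75° + T_BC·sin27° = 3400.
Substitute: T_AC·(0.965926 + 0.290479·0.45399) = 3400 → T_AC = 3097.1 ≈ 3097 N.
Then T_BC = 0.290479 × 3097.1 = 899.6 N.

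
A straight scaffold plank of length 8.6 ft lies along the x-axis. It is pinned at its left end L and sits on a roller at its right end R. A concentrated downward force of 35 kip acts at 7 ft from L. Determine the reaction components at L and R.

ΣM about L: R_y·8.6 − 35·7 = 0 → R_y = 245/8.6 = 28.4884 ≈ 28.49 kip.
ΣF_y = 0: L_y + 28.4884 − 35 = 0 → L_y = 6.512 kip.
ΣF_x = 0: no horizontal applied forces, so L_x = 0.

L_x = 0, L_y = 6.512 kip, R_y = 28.49 kip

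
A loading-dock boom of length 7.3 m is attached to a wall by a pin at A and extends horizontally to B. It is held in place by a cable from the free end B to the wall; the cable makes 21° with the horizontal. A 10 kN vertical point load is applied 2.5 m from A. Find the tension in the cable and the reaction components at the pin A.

ΣM about A: T·sin21°·7.3 − 10·2.5 = 0 → T = 25/(7.3·0.358368) = 9.55626 ≈ 9.556 kN.
ΣF_x = 0: A_x − T·cos21° = 0 → A_x = 9.55626 × 0.93358 = 8.922 kN.
ΣF_y = 0: A_y + T·sin21° − 10 = 0 → A_y = 10 − 9.55626 × 0.358368 = 6.575 kN.

T = 9.556 kN, A_x = 8.922 kN, A_y = 6.575 kN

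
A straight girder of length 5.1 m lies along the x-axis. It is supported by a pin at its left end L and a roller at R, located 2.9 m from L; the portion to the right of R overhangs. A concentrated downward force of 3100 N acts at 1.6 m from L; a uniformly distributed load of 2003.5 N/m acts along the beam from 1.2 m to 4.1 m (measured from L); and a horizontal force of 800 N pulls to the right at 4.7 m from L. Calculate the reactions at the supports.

L_x = -800.0 N, L_y = 1891 N, R_y = 7020 N

Resultant of the distributed load: 2003.5 × 2.9 = 5810.15 N at 2.65 m from L.
Taking moments about L: R_y·2.9 − 3100·1.6 − (2003.5·2.9)·2.65 = 0 → R_y = 20356.8975/2.9 = 7019.62 ≈ 7020 N.
ΣF_y = 0: L_y + 7019.62 − 3100 − 2003.5·2.9 = 0 → L_y = 1891 N.
ΣF_x = 0: L_x + 800 = 0 → L_x = -800.0 N.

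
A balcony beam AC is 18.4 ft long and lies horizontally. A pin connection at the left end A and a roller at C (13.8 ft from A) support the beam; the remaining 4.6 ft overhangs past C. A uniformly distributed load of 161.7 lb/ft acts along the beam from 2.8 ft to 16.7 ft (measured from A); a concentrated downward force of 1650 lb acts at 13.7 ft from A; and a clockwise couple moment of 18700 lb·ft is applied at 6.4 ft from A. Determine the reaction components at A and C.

A_x = 0, A_y = -683.5 lb, C_y = 4581 lb

Resultant of the distributed load: 161.7 × 13.9 = 2247.63 lb at 9.75 ft from A.
Moments about A: C_y·13.8 − (161.7·13.9)·9.75 − 1650·13.7 − 18700 = 0 → C_y = 63219.3925/13.8 = 4581.12 ≈ 4581 lb.
ΣF_y = 0: A_y + 4581.12 − 161.7·13.9 − 1650 = 0 → A_y = -683.5 lb.
ΣF_x = 0: no horizontal applied forces, so A_x = 0.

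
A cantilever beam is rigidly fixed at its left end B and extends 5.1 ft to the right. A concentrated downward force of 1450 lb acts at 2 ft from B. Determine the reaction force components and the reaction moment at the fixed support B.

B_x = 0, B_y = 1450 lb, M_B = 2900 lb·ft

ΣF_x = 0: B_x = 0.
ΣF_y = 0: B_y − 1450 = 0 → B_y = 1450 lb.
ΣM about B: M_B − 1450·2 = 0 → M_B = 2900 lb·ft.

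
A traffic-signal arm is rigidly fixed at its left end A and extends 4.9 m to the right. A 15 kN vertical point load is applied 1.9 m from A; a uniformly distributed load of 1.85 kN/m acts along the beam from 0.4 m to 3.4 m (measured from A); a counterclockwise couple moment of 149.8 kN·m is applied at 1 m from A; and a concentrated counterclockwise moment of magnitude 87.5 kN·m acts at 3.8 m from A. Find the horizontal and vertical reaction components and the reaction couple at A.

Resultant of the distributed load: 1.85 × 3 = 5.55 kN at 1.9 m from A.
ΣF_x = 0: A_x = 0.
ΣF_y = 0: A_y − 15 − 1.85·3 = 0 → A_y = 20.55 kN.
ΣM about A: M_A − 15·1.9 − (1.85·3)·1.9 + 149.8 + 87.5 = 0 → M_A = -198.3 kN·m.

A_x = 0, A_y = 20.55 kN, M_A = -198.3 kN·m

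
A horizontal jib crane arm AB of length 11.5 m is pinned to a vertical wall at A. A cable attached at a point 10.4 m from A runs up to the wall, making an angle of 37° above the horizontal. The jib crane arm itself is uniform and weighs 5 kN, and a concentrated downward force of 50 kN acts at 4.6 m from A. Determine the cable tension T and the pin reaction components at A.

ΣM about A: T·sin37°·10.4 − 5·5.75 − 50·4.6 = 0 → T = 258.75/(10.4·0.601815) = 41.3413 ≈ 41.34 kN.
ΣF_x = 0: A_x − T·cos37° = 0 → A_x = 41.3413 × 0.798636 = 33.02 kN.
ΣF_y = 0: A_y + T·sin37° − 5 − 50 = 0 → A_y = 55 − 41.3413 × 0.601815 = 30.12 kN.

T = 41.34 kN, A_x = 33.02 kN, A_y = 30.12 kN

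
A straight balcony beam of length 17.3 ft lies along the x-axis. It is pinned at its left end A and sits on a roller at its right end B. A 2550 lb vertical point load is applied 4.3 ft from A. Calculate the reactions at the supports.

A_x = 0, A_y = 1916 lb, B_y = 633.8 lb

ΣM about A: B_y·17.3 − 2550·4.3 = 0 → B_y = 10965/17.3 = 633.815 ≈ 633.8 lb.
ΣF_y = 0: A_y + 633.815 − 2550 = 0 → A_y = 1916 lb.
ΣF_x = 0: no horizontal applied forces, so A_x = 0.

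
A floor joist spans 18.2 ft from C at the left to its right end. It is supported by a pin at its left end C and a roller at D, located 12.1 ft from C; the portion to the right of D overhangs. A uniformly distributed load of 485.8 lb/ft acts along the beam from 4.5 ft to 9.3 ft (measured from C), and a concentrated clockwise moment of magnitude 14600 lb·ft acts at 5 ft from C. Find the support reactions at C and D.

C_x = 0, C_y = -204.5 lb, D_y = 2536 lb

Resultant of the distributed load: 485.8 × 4.8 = 2331.84 lb at 6.9 ft from C.
ΣM about C: D_y·12.1 − (485.8·4.8)·6.9 − 14600 = 0 → D_y = 30689.696/12.1 = 2536.34 ≈ 2536 lb.
ΣF_y = 0: C_y + 2536.34 − 485.8·4.8 = 0 → C_y = -204.5 lb.
ΣF_x = 0: no horizontal applied forces, so C_x = 0.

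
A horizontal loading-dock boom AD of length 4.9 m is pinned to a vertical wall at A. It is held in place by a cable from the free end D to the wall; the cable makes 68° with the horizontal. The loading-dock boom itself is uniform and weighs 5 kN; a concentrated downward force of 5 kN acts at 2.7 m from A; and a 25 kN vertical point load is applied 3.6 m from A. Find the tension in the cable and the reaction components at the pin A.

T = 25.48 kN, A_x = 9.544 kN, A_y = 11.38 kN

ΣM about A: T·sin68°·4.9 − 5·2.45 − 5·2.7 − 25·3.6 = 0 → T = 115.75/(4.9·0.927184) = 25.4776 ≈ 25.48 kN.
ΣF_x = 0: A_x − T·cos68° = 0 → A_x = 25.4776 × 0.374607 = 9.544 kN.
ΣF_y = 0: A_y + T·sin68° − 5 − 5 − 25 = 0 → A_y = 35 − 25.4776 × 0.927184 = 11.38 kN.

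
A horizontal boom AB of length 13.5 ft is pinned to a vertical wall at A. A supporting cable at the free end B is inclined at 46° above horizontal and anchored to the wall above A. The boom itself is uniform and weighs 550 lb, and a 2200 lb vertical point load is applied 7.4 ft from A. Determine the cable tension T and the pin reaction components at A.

ΣM about A: T·sin46°·13.5 − 550·6.75 − 2200·7.4 = 0 → T = 19992.5/(13.5·0.71934) = 2058.73 ≈ 2059 lb.
ΣF_x = 0: A_x − T·cos46° = 0 → A_x = 2058.73 × 0.694658 = 1430 lb.
ΣF_y = 0: A_y + T·sin46° − 550 − 2200 = 0 → A_y = 2750 − 2058.73 × 0.71934 = 1269 lb.

T = 2059 lb, A_x = 1430 lb, A_y = 1269 lb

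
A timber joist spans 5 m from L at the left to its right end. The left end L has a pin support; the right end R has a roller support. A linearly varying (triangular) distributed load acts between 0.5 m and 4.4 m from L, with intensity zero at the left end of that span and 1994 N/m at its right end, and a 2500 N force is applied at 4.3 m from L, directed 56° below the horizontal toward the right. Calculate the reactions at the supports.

Resultant of the triangular load: ½ × 1994 × 3.9 = 3888.3 N, acting at 3.1 m from L (one-third of the span from the peak).
ΣM about L: R_y·5 − (½·1994·3.9)·3.1 − 2500·sin56°·4.3 = 0 → R_y = 20965.9/5 = 4193.18 ≈ 4193 N.
ΣF_y = 0: L_y + 4193.18 − ½·1994·3.9 − 2500·sin56° = 0 → L_y = 1768 N.
ΣF_x = 0: L_x + 2500·cos56° = 0 → L_x = -1398 N.

L_x = -1398 N, L_y = 1768 N, R_y = 4193 N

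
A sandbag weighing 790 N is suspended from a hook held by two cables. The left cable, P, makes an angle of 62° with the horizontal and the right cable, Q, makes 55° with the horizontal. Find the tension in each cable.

ΣF_x = 0: −T_P·cos62° + T_Q·cos55° = 0 → T_Q = 0.818499·T_P.
ΣF_y = 0: T_P·sin62° + T_Q·sin55° = 790.
Substitute: T_P·(0.882948 + 0.818499·0.819152) = 790 → T_P = 508.554 ≈ 508.6 N.
Then T_Q = 0.818499 × 508.554 = 416.3 N.

T_P = 508.6 N, T_Q = 416.3 N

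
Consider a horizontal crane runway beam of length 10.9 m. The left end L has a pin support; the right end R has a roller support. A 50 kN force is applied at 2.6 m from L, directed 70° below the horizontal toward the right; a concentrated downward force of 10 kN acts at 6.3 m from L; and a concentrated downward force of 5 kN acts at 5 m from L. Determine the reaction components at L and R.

L_x = -17.10 kN, L_y = 42.70 kN, R_y = 19.28 kN

Taking moments about L: R_y·10.9 − 50·sin70°·2.6 − 10·6.3 − 5·5 = 0 → R_y = 210.16/10.9 = 19.2807 ≈ 19.28 kN.
ΣF_y = 0: L_y + 19.2807 − 50·sin70° − 10 − 5 = 0 → L_y = 42.70 kN.
ΣF_x = 0: L_x + 50·cos70° = 0 → L_x = -17.10 kN.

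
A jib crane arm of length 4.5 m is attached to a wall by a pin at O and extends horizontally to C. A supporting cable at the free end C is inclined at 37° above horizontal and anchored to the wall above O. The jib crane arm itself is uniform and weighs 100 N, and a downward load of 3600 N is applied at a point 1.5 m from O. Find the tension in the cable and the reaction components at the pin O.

T = 2077 N, O_x = 1659 N, O_y = 2450 N

ΣM about O: T·sin37°·4.5 − 100·2.25 − 3600·1.5 = 0 → T = 5625/(4.5·0.601815) = 2077.05 ≈ 2077 N.
ΣF_x = 0: O_x − T·cos37° = 0 → O_x = 2077.05 × 0.798636 = 1659 N.
ΣF_y = 0: O_y + T·sin37° − 100 − 3600 = 0 → O_y = 3700 − 2077.05 × 0.601815 = 2450 N.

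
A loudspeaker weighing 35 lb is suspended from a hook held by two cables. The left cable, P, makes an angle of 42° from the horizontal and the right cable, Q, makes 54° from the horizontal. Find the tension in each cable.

T_P = 20.69 lb, T_Q = 26.15 lb

ΣF_x = 0: −T_P·cos42° + T_Q·cos54° = 0 → T_Q = 1.26431·T_P.
ΣF_y = 0: T_P·sin42° + T_Q·sin54° = 35.
Substitute: T_P·(0.669131 + 1.26431·0.809017) = 35 → T_P = 20.6858 ≈ 20.69 lb.
Then T_Q = 1.26431 × 20.6858 = 26.15 lb.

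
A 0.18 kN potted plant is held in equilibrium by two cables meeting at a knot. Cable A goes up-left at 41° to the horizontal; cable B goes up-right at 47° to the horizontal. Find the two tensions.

ΣF_x = 0: −T_A·cos41° + T_B·cos47° = 0 → T_B = 1.10661·T_A.
ΣF_y = 0: T_A·sin41° + T_B·sin47° = 0.18.
Substitute: T_A·(0.656059 + 1.10661·0.731354) = 0.18 → T_A = 0.122835 ≈ 0.1228 kN.
Then T_B = 1.10661 × 0.122835 = 0.1359 kN.

T_A = 0.1228 kN, T_B = 0.1359 kN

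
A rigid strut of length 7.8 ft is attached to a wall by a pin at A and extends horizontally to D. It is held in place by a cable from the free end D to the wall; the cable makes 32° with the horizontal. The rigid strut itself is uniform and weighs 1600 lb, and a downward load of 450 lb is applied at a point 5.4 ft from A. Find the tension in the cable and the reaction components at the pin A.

ΣM about A: T·sin32°·7.8 − 1600·3.9 − 450·5.4 = 0 → T = 8670/(7.8·0.529919) = 2097.56 ≈ 2098 lb.
ΣF_x = 0: A_x − T·cos32° = 0 → A_x = 2097.56 × 0.848048 = 1779 lb.
ΣF_y = 0: A_y + T·sin32° − 1600 − 450 = 0 → A_y = 2050 − 2097.56 × 0.529919 = 938.5 lb.

T = 2098 lb, A_x = 1779 lb, A_y = 938.5 lb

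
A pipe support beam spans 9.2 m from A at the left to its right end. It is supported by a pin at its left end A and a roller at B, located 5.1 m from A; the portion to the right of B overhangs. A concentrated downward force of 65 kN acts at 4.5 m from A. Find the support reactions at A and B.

A_x = 0, A_y = 7.647 kN, B_y = 57.35 kN

Moments about A: B_y·5.1 − 65·4.5 = 0 → B_y = 292.5/5.1 = 57.3529 ≈ 57.35 kN.
ΣF_y = 0: A_y + 57.3529 − 65 = 0 → A_y = 7.647 kN.
ΣF_x = 0: no horizontal applied forces, so A_x = 0.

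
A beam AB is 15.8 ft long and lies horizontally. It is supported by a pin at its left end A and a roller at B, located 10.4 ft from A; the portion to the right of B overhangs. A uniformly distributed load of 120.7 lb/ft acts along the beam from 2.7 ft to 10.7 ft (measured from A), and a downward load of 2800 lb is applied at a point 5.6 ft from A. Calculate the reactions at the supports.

Resultant of the distributed load: 120.7 × 8 = 965.6 lb at 6.7 ft from A.
ΣM about A: B_y·10.4 − (120.7·8)·6.7 − 2800·5.6 = 0 → B_y = 22149.52/10.4 = 2129.76 ≈ 2130 lb.
ΣF_y = 0: A_y + 2129.76 − 120.7·8 − 2800 = 0 → A_y = 1636 lb.
ΣF_x = 0: no horizontal applied forces, so A_x = 0.

A_x = 0, A_y = 1636 lb, B_y = 2130 lb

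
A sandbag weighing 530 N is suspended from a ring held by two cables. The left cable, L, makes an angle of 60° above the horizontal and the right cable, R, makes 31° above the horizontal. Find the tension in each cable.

T_L = 454.4 N, T_R = 265.0 N

ΣF_x = 0: −T_L·cos60° + T_R·cos31° = 0 → T_R = 0.583317·T_L.
ΣF_y = 0: T_L·sin60° + T_R·sin31° = 530.
Substitute: T_L·(0.866025 + 0.583317·0.515038) = 530 → T_L = 454.368 ≈ 454.4 N.
Then T_R = 0.583317 × 454.368 = 265.0 N.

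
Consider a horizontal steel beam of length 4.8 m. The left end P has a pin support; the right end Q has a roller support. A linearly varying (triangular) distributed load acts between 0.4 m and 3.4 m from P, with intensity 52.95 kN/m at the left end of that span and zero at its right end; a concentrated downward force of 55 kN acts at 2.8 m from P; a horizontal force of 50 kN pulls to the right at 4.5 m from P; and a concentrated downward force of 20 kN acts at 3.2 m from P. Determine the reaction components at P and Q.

P_x = -50.00 kN, P_y = 85.84 kN, Q_y = 68.58 kN

Resultant of the triangular load: ½ × 52.95 × 3 = 79.425 kN, acting at 1.4 m from P (one-third of the span from the peak).
ΣM about P: Q_y·4.8 − (½·52.95·3)·1.4 − 55·2.8 − 20·3.2 = 0 → Q_y = 329.195/4.8 = 68.5823 ≈ 68.58 kN.
ΣF_y = 0: P_y + 68.5823 − ½·52.95·3 − 55 − 20 = 0 → P_y = 85.84 kN.
ΣF_x = 0: P_x + 50 = 0 → P_x = -50.00 kN.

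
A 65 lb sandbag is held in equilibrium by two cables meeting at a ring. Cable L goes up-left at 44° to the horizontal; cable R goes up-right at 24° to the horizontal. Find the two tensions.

ΣF_x = 0: −T_L·cos44° + T_R·cos24° = 0 → T_R = 0.787415·T_L.
ΣF_y = 0: T_L·sin44° + T_R·sin24° = 65.
Substitute: T_L·(0.694658 + 0.787415·0.406737) = 65 → T_L = 64.0439 ≈ 64.04 lb.
Then T_R = 0.787415 × 64.0439 = 50.43 lb.

T_L = 64.04 lb, T_R = 50.43 lb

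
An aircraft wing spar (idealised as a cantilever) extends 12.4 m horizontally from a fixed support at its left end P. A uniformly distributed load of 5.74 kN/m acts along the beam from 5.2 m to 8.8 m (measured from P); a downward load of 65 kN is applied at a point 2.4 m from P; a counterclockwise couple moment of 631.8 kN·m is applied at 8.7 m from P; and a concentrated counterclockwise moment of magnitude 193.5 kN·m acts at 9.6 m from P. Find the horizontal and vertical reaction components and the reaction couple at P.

Resultant of the distributed load: 5.74 × 3.6 = 20.664 kN at 7 m from P.
ΣF_x = 0: P_x = 0.
ΣF_y = 0: P_y − 5.74·3.6 − 65 = 0 → P_y = 85.66 kN.
ΣM about P: M_P − (5.74·3.6)·7 − 65·2.4 + 631.8 + 193.5 = 0 → M_P = -524.7 kN·m.

P_x = 0, P_y = 85.66 kN, M_P = -524.7 kN·m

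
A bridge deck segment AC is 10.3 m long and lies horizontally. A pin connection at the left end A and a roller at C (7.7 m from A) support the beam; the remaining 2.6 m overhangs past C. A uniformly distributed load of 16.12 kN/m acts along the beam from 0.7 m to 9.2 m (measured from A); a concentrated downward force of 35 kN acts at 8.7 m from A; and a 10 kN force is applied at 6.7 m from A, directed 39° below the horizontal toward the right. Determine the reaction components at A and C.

Resultant of the distributed load: 16.12 × 8.5 = 137.02 kN at 4.95 m from A.
Taking moments about A: C_y·7.7 − (16.12·8.5)·4.95 − 35·8.7 − 10·sin39°·6.7 = 0 → C_y = 1024.91/7.7 = 133.105 ≈ 133.1 kN.
ΣF_y = 0: A_y + 133.105 − 16.12·8.5 − 35 − 10·sin39° = 0 → A_y = 45.21 kN.
ΣF_x = 0: A_x + 10·cos39° = 0 → A_x = -7.771 kN.

A_x = -7.771 kN, A_y = 45.21 kN, C_y = 133.1 kN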